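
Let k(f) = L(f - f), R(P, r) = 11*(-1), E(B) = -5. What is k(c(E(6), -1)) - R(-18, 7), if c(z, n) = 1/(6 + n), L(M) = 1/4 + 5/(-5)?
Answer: 41/4 ≈ 10.250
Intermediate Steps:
R(P, r) = -11
L(M) = -3/4 (L(M) = 1*(1/4) + 5*(-1/5) = 1/4 - 1 = -3/4)
k(f) = -3/4
k(c(E(6), -1)) - R(-18, 7) = -3/4 - 1*(-11) = -3/4 + 11 = 41/4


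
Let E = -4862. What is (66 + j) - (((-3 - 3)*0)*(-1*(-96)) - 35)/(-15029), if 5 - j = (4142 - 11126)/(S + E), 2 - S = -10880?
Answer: 233158822/3231235 ≈ 72.158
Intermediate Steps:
S = 10882 (S = 2 - 1*(-10880) = 2 + 10880 = 10882)
j = 9271/1505 (j = 5 - (4142 - 11126)/(10882 - 4862) = 5 - (-6984)/6020 = 5 - 1*(-1746/1505) = 5 + 1746/1505 = 9271/1505 ≈ 6.1601)
(66 + j) - (((-3 - 3)*0)*(-1*(-96)) - 35)/(-15029) = (66 + 9271/1505) - (((-3 - 3)*0)*(-1*(-96)) - 35)/(-15029) = 108601/1505 - (-6*0*96 - 35)*(-1)/15029 = 108601/1505 - (0*96 - 35)*(-1)/15029 = 108601/1505 - (0 - 35)*(-1)/15029 = 108601/1505 - (-35)*(-1)/15029 = 108601/1505 - 1*5/2147 = 108601/1505 - 5/2147 = 233158822/3231235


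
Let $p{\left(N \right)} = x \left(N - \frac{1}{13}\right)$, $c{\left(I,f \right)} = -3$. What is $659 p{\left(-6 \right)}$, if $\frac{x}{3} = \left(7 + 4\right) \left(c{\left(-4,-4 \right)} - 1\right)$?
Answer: $\frac{6872052}{13} \approx 5.2862 \cdot 10^{5}$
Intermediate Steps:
$x = -132$ ($x = 3 \left(7 + 4\right) \left(-3 - 1\right) = 3 \cdot 11 \left(-4\right) = 3 \left(-44\right) = -132$)
$p{\left(N \right)} = \frac{132}{13} - 132 N$ ($p{\left(N \right)} = - 132 \left(N - \frac{1}{13}\right) = - 132 \left(- \frac{1}{13} + N\right) = \frac{132}{13} - 132 N$)
$659 p{\left(-6 \right)} = 659 \left(\frac{132}{13} - -792\right) = 659 \left(\frac{132}{13} + 792\right) = 659 \cdot \frac{10428}{13} = \frac{6872052}{13}$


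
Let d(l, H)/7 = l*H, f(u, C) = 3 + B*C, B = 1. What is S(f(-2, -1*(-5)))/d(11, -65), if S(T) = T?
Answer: -8/5005 ≈ -0.0015984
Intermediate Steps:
f(u, C) = 3 + C (f(u, C) = 3 + 1*C = 3 + C)
d(l, H) = 7*H*l (d(l, H) = 7*(l*H) = 7*(H*l) = 7*H*l)
S(f(-2, -1*(-5)))/d(11, -65) = (3 - 1*(-5))/((7*(-65)*11)) = (3 + 5)/(-5005) = 8*(-1/5005) = -8/5005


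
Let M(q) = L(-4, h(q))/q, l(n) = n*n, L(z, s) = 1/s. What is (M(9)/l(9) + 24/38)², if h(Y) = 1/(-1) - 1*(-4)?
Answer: 689745169/1726651809 ≈ 0.39947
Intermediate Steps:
h(Y) = 3 (h(Y) = -1 + 4 = 3)
L(z, s) = 1/s
l(n) = n²
M(q) = 1/(3*q)
(M(9)/l(9) + 24/38)² = (((⅓)/9)/(9²) + 24/38)² = (((⅓)*(⅑))/81 + 24*(1/38))² = ((1/27)*(1/81) + 12/19)² = (1/2187 + 12/19)² = (26263/41553)² = 689745169/1726651809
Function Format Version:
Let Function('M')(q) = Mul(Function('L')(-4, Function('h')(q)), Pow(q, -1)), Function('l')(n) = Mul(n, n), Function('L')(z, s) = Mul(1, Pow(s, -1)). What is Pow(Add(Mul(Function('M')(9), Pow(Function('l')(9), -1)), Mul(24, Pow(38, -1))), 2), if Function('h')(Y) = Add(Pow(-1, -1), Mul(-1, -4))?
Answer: Rational(689745169, 1726651809) ≈ 0.39947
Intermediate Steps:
Function('h')(Y) = 3 (Function('h')(Y) = Add(-1, 4) = 3)
Function('L')(z, s) = Pow(s, -1)
Function('l')(n) = Pow(n, 2)
Function('M')(q) = Mul(Rational(1, 3), Pow(q, -1)) (Function('M')(q) = Mul(Pow(3, -1), Pow(q, -1)) = Mul(Rational(1, 3), Pow(q, -1)))
Pow(Add(Mul(Function('M')(9), Pow(Function('l')(9), -1)), Mul(24, Pow(38, -1))), 2) = Pow(Add(Mul(Mul(Rational(1, 3), Pow(9, -1)), Pow(Pow(9, 2), -1)), Mul(24, Pow(38, -1))), 2) = Pow(Add(Mul(Mul(Rational(1, 3), Rational(1, 9)), Pow(81, -1)), Mul(24, Rational(1, 38))), 2) = Pow(Add(Mul(Rational(1, 27), Rational(1, 81)), Rational(12, 19)), 2) = Pow(Add(Rational(1, 2187), Rational(12, 19)), 2) = Pow(Rational(26263, 41553), 2) = Rational(689745169, 1726651809)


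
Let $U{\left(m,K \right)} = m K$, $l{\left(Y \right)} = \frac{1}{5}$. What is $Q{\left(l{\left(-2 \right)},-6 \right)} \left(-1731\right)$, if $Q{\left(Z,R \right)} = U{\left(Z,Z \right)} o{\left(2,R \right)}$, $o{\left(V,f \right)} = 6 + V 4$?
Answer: $- \frac{24234}{25} \approx -969.36$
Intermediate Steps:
$l{\left(Y \right)} = \frac{1}{5}$
$o{\left(V,f \right)} = 6 + 4 V$
$U{\left(m,K \right)} = K m$
$Q{\left(Z,R \right)} = 14 Z^{2}$ ($Q{\left(Z,R \right)} = Z Z \left(6 + 4 \cdot 2\right) = Z^{2} \left(6 + 8\right) = Z^{2} \cdot 14 = 14 Z^{2}$)
$Q{\left(l{\left(-2 \right)},-6 \right)} \left(-1731\right) = \frac{14}{25} \left(-1731\right) = - \frac{24234}{25}$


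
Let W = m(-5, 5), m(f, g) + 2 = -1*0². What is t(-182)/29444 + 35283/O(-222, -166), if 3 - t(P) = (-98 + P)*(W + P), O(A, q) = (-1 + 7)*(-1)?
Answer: -173196959/29444 ≈ -5882.3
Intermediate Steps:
m(f, g) = -2 (m(f, g) = -2 - 1*0² = -2 - 1*0 = -2 + 0 = -2)
W = -2
O(A, q) = -6 (O(A, q) = 6*(-1) = -6)
t(P) = 3 - (-98 + P)*(-2 + P)
t(-182)/29444 + 35283/O(-222, -166) = (-193 - 1*(-182)² + 100*(-182))/29444 + 35283/(-6) = (-193 - 1*33124 - 18200)*(1/29444) + 35283*(-⅙) = (-193 - 33124 - 18200)*(1/29444) - 11761/2 = -51517*1/29444 - 11761/2 = -51517/29444 - 11761/2 = -173196959/29444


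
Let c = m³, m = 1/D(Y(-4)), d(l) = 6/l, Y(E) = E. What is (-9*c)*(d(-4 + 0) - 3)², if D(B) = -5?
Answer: 729/500 ≈ 1.4580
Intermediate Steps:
m = -⅕ (m = 1/(-5) = -⅕ ≈ -0.20000)
c = -1/125 (c = (-⅕)³ = -1/125 ≈ -0.0080000)
(-9*c)*(d(-4 + 0) - 3)² = (-9*(-1/125))*(6/(-4 + 0) - 3)² = 9*(6/(-4) - 3)²/125 = 9*(6*(-¼) - 3)²/125 = 9*(-3/2 - 3)²/125 = 9*(-9/2)²/125 = (9/125)*(81/4) = 729/500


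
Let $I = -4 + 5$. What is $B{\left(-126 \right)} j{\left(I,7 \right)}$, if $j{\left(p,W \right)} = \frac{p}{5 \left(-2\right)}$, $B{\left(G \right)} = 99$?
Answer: $- \frac{99}{10} \approx -9.9$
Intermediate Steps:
$I = 1$
$j{\left(p,W \right)} = - \frac{p}{10}$ ($j{\left(p,W \right)} = \frac{p}{-10} = p \left(- \frac{1}{10}\right) = - \frac{p}{10}$)
$B{\left(-126 \right)} j{\left(I,7 \right)} = 99 \left(\left(- \frac{1}{10}\right) 1\right) = 99 \left(- \frac{1}{10}\right) = - \frac{99}{10}$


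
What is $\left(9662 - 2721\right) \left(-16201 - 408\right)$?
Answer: $-115283069$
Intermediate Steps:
$\left(9662 - 2721\right) \left(-16201 - 408\right) = 6941 \left(-16609\right) = -115283069$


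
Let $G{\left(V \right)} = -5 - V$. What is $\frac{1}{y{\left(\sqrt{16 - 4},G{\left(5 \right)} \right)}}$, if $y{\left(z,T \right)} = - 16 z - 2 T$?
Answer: $- \frac{5}{668} - \frac{2 \sqrt{3}}{167} \approx -0.028228$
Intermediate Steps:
$\frac{1}{y{\left(\sqrt{16 - 4},G{\left(5 \right)} \right)}} = \frac{1}{- 16 \sqrt{16 - 4} - 2 \left(-5 - 5\right)} = \frac{1}{- 16 \sqrt{12} - 2 \left(-5 - 5\right)} = \frac{1}{- 16 \cdot 2 \sqrt{3} - -20} = \frac{1}{- 32 \sqrt{3} + 20} = \frac{1}{20 - 32 \sqrt{3}}$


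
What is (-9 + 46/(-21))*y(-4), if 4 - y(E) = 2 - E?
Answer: 470/21 ≈ 22.381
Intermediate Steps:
y(E) = 2 + E (y(E) = 4 - (2 - E) = 4 + (-2 + E) = 2 + E)
(-9 + 46/(-21))*y(-4) = (-9 + 46/(-21))*(2 - 4) = (-9 + 46*(-1/21))*(-2) = (-9 - 46/21)*(-2) = -235/21*(-2) = 470/21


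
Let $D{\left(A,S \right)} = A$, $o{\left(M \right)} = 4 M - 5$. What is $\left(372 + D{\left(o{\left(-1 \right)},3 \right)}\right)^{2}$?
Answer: $131769$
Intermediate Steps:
$o{\left(M \right)} = -5 + 4 M$
$\left(372 + D{\left(o{\left(-1 \right)},3 \right)}\right)^{2} = \left(372 + \left(-5 + 4 \left(-1\right)\right)\right)^{2} = \left(372 - 9\right)^{2} = 363^{2} = 131769$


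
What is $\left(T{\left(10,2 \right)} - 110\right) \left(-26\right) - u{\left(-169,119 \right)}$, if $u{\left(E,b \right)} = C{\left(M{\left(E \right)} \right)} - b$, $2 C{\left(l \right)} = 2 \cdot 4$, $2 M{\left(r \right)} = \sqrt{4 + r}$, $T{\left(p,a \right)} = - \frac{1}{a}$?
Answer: $2988$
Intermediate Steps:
$M{\left(r \right)} = \frac{\sqrt{4 + r}}{2}$
$C{\left(l \right)} = 4$ ($C{\left(l \right)} = \frac{2 \cdot 4}{2} = \frac{1}{2} \cdot 8 = 4$)
$u{\left(E,b \right)} = 4 - b$
$\left(T{\left(10,2 \right)} - 110\right) \left(-26\right) - u{\left(-169,119 \right)} = \left(- \frac{1}{2} - 110\right) \left(-26\right) - \left(4 - 119\right) = \left(\left(-1\right) \frac{1}{2} - 110\right) \left(-26\right) - \left(4 - 119\right) = \left(- \frac{1}{2} - 110\right) \left(-26\right) - -115 = \left(- \frac{221}{2}\right) \left(-26\right) + 115 = 2873 + 115 = 2988$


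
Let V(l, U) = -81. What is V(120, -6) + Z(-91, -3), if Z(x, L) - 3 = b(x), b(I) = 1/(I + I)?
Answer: -14197/182 ≈ -78.005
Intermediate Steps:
b(I) = 1/(2*I)
Z(x, L) = 3 + 1/(2*x)
V(120, -6) + Z(-91, -3) = -81 + (3 + (1/2)/(-91)) = -81 + (3 + (1/2)*(-1/91)) = -81 + (3 - 1/182) = -81 + 545/182 = -14197/182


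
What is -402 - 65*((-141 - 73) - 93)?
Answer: 19553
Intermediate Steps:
-402 - 65*((-141 - 73) - 93) = -402 - 65*(-214 - 93) = -402 - 65*(-307) = -402 + 19955 = 19553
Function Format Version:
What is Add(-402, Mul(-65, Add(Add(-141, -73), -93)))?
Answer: 19553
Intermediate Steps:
Add(-402, Mul(-65, Add(Add(-141, -73), -93))) = Add(-402, Mul(-65, Add(-214, -93))) = Add(-402, Mul(-65, -307)) = Add(-402, 19955) = 19553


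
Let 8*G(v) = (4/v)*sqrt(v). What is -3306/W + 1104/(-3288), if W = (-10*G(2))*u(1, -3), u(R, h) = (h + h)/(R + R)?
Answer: -46/137 - 1102*sqrt(2)/5 ≈ -312.03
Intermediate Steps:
G(v) = 1/(2*sqrt(v)) (G(v) = ((4/v)*sqrt(v))/8 = (4/sqrt(v))/8 = 1/(2*sqrt(v)))
u(R, h) = h/R (u(R, h) = (2*h)/((2*R)) = (2*h)*(1/(2*R)) = h/R)
W = 15*sqrt(2)/2 (W = (-5/sqrt(2))*(-3/1) = (-5*sqrt(2)/2)*(-3*1) = -5*sqrt(2)/2*(-3) = 15*sqrt(2)/2 ≈ 10.607)
-3306/W + 1104/(-3288) = -3306*sqrt(2)/15 + 1104/(-3288) = -1102*sqrt(2)/5 + 1104*(-1/3288) = -1102*sqrt(2)/5 - 46/137 = -46/137 - 1102*sqrt(2)/5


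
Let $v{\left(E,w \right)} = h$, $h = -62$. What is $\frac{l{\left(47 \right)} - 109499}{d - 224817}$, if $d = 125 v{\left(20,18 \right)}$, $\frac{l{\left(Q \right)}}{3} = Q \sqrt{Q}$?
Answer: $\frac{109499}{232567} - \frac{141 \sqrt{47}}{232567} \approx 0.46667$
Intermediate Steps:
$l{\left(Q \right)} = 3 Q^{\frac{3}{2}}$ ($l{\left(Q \right)} = 3 Q \sqrt{Q} = 3 Q^{\frac{3}{2}}$)
$v{\left(E,w \right)} = -62$
$d = -7750$ ($d = 125 \left(-62\right) = -7750$)
$\frac{l{\left(47 \right)} - 109499}{d - 224817} = \frac{3 \cdot 47^{\frac{3}{2}} - 109499}{-7750 - 224817} = \frac{3 \cdot 47 \sqrt{47} - 109499}{-232567} = \left(141 \sqrt{47} - 109499\right) \left(- \frac{1}{232567}\right) = \left(-109499 + 141 \sqrt{47}\right) \left(- \frac{1}{232567}\right) = \frac{109499}{232567} - \frac{141 \sqrt{47}}{232567}$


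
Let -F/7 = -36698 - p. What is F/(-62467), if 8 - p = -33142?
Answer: -488936/62467 ≈ -7.8271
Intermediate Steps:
p = 33150 (p = 8 - 1*(-33142) = 8 + 33142 = 33150)
F = 488936 (F = -7*(-36698 - 1*33150) = -7*(-36698 - 33150) = -7*(-69848) = 488936)
F/(-62467) = 488936/(-62467) = 488936*(-1/62467) = -488936/62467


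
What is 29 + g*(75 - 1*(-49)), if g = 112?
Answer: 13917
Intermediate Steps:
29 + g*(75 - 1*(-49)) = 29 + 112*(75 - 1*(-49)) = 29 + 112*(75 + 49) = 29 + 112*124 = 29 + 13888 = 13917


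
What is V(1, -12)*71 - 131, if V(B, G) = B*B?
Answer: -60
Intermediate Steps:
V(B, G) = B**2
V(1, -12)*71 - 131 = 1**2*71 - 131 = 1*71 - 131 = 71 - 131 = -60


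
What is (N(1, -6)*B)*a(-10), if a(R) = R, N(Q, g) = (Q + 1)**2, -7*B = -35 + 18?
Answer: -680/7 ≈ -97.143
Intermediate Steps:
B = 17/7 (B = -(-35 + 18)/7 = -1/7*(-17) = 17/7 ≈ 2.4286)
N(Q, g) = (1 + Q)**2
(N(1, -6)*B)*a(-10) = ((1 + 1)**2*(17/7))*(-10) = (2**2*(17/7))*(-10) = (4*(17/7))*(-10) = (68/7)*(-10) = -680/7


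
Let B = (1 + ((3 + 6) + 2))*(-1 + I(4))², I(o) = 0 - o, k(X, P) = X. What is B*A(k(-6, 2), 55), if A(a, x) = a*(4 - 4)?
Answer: 0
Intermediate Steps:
I(o) = -o
A(a, x) = 0 (A(a, x) = a*0 = 0)
B = 300 (B = (1 + ((3 + 6) + 2))*(-1 - 1*4)² = (1 + (9 + 2))*(-1 - 4)² = (1 + 11)*(-5)² = 12*25 = 300)
B*A(k(-6, 2), 55) = 300*0 = 0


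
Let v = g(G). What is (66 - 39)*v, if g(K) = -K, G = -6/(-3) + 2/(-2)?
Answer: -27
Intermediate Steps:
G = 1 (G = -6*(-1/3) + 2*(-1/2) = 2 - 1 = 1)
v = -1 (v = -1*1 = -1)
(66 - 39)*v = (66 - 39)*(-1) = 27*(-1) = -27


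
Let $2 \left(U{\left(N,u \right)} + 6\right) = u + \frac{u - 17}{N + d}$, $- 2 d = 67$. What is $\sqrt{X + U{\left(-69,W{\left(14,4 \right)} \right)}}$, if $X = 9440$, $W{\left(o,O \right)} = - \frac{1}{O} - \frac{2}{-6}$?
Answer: $\frac{\sqrt{57091545930}}{2460} \approx 97.129$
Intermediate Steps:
$d = - \frac{67}{2}$ ($d = \left(- \frac{1}{2}\right) 67 = - \frac{67}{2} \approx -33.5$)
$W{\left(o,O \right)} = \frac{1}{3} - \frac{1}{O}$ ($W{\left(o,O \right)} = - \frac{1}{O} - - \frac{1}{3} = - \frac{1}{O} + \frac{1}{3} = \frac{1}{3} - \frac{1}{O}$)
$U{\left(N,u \right)} = -6 + \frac{u}{2} + \frac{-17 + u}{2 \left(- \frac{67}{2} + N\right)}$ ($U{\left(N,u \right)} = -6 + \frac{u + \frac{u - 17}{N - \frac{67}{2}}}{2} = -6 + \frac{u + \frac{-17 + u}{- \frac{67}{2} + N}}{2} = -6 + \left(\frac{u}{2} + \frac{-17 + u}{2 \left(- \frac{67}{2} + N\right)}\right) = -6 + \frac{u}{2} + \frac{-17 + u}{2 \left(- \frac{67}{2} + N\right)}$)
$\sqrt{X + U{\left(-69,W{\left(14,4 \right)} \right)}} = \sqrt{9440 + \frac{770 - 65 \frac{-3 + 4}{3 \cdot 4} - -1656 + 2 \left(-69\right) \frac{-3 + 4}{3 \cdot 4}}{2 \left(-67 + 2 \left(-69\right)\right)}} = \sqrt{9440 + \frac{770 - 65 \cdot \frac{1}{3} \cdot \frac{1}{4} \cdot 1 + 1656 + 2 \left(-69\right) \frac{1}{3} \cdot \frac{1}{4} \cdot 1}{2 \left(-67 - 138\right)}} = \sqrt{9440 + \frac{770 - \frac{65}{12} + 1656 + 2 \left(-69\right) \frac{1}{12}}{2 \left(-205\right)}} = \sqrt{9440 + \frac{1}{2} \left(- \frac{1}{205}\right) \left(770 - \frac{65}{12} + 1656 - \frac{23}{2}\right)} = \sqrt{9440 + \frac{1}{2} \left(- \frac{1}{205}\right) \frac{28909}{12}} = \sqrt{9440 - \frac{28909}{4920}} = \sqrt{\frac{46415891}{4920}} = \frac{\sqrt{57091545930}}{2460}$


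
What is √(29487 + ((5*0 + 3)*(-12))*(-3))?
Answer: √29595 ≈ 172.03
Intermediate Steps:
√(29487 + ((5*0 + 3)*(-12))*(-3)) = √(29487 + ((0 + 3)*(-12))*(-3)) = √(29487 + (3*(-12))*(-3)) = √(29487 - 36*(-3)) = √(29487 + 108) = √29595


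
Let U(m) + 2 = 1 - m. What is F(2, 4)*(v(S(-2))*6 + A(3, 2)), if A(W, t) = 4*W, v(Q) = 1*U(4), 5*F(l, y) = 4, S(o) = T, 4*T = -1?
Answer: -72/5 ≈ -14.400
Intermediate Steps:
T = -¼ (T = (¼)*(-1) = -¼ ≈ -0.25000)
S(o) = -¼
U(m) = -1 - m (U(m) = -2 + (1 - m) = -1 - m)
F(l, y) = ⅘ (F(l, y) = (⅕)*4 = ⅘)
v(Q) = -5 (v(Q) = 1*(-1 - 1*4) = 1*(-1 - 4) = 1*(-5) = -5)
F(2, 4)*(v(S(-2))*6 + A(3, 2)) = 4*(-5*6 + 4*3)/5 = 4*(-30 + 12)/5 = (⅘)*(-18) = -72/5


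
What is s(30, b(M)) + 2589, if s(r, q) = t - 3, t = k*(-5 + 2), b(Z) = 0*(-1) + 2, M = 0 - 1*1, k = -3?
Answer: 2595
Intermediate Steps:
M = -1 (M = 0 - 1 = -1)
b(Z) = 2 (b(Z) = 0 + 2 = 2)
t = 9 (t = -3*(-5 + 2) = -3*(-3) = 9)
s(r, q) = 6 (s(r, q) = 9 - 3 = 6)
s(30, b(M)) + 2589 = 6 + 2589 = 2595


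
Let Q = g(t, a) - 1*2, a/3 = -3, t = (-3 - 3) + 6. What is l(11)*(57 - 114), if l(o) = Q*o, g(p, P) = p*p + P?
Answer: 6897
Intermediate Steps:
t = 0 (t = -6 + 6 = 0)
a = -9 (a = 3*(-3) = -9)
g(p, P) = P + p**2 (g(p, P) = p**2 + P = P + p**2)
Q = -11 (Q = (-9 + 0**2) - 1*2 = (-9 + 0) - 2 = -9 - 2 = -11)
l(o) = -11*o
l(11)*(57 - 114) = (-11*11)*(57 - 114) = -121*(-57) = 6897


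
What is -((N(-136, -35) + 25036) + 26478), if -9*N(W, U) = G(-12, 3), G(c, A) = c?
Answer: -154546/3 ≈ -51515.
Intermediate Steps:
N(W, U) = 4/3 (N(W, U) = -1/9*(-12) = 4/3)
-((N(-136, -35) + 25036) + 26478) = -((4/3 + 25036) + 26478) = -(75112/3 + 26478) = -1*154546/3 = -154546/3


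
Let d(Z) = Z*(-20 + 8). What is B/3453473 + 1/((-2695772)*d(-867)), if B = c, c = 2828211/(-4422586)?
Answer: -39668787588956773/214183424344259857162032 ≈ -1.8521e-7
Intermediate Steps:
c = -2828211/4422586 (c = 2828211*(-1/4422586) = -2828211/4422586 ≈ -0.63949)
B = -2828211/4422586 ≈ -0.63949
d(Z) = -12*Z (d(Z) = Z*(-12) = -12*Z)
B/3453473 + 1/((-2695772)*d(-867)) = -2828211/4422586/3453473 + 1/((-2695772)*((-12*(-867)))) = -2828211/4422586*1/3453473 - 1/2695772/10404 = -2828211/15273281341178 - 1/2695772*1/10404 = -2828211/15273281341178 - 1/28046811888 = -39668787588956773/214183424344259857162032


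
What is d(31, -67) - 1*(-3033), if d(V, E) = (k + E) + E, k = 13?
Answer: 2912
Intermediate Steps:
d(V, E) = 13 + 2*E (d(V, E) = (13 + E) + E = 13 + 2*E)
d(31, -67) - 1*(-3033) = (13 + 2*(-67)) - 1*(-3033) = (13 - 134) + 3033 = -121 + 3033 = 2912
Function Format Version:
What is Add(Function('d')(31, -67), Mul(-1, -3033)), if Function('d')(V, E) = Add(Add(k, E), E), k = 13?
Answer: 2912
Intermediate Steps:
Function('d')(V, E) = Add(13, Mul(2, E)) (Function('d')(V, E) = Add(Add(13, E), E) = Add(13, Mul(2, E)))
Add(Function('d')(31, -67), Mul(-1, -3033)) = Add(Add(13, Mul(2, -67)), Mul(-1, -3033)) = Add(Add(13, -134), 3033) = Add(-121, 3033) = 2912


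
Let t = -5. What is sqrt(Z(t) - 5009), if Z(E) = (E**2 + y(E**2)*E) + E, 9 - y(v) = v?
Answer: I*sqrt(4909) ≈ 70.064*I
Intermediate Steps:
y(v) = 9 - v
Z(E) = E + E**2 + E*(9 - E**2) (Z(E) = (E**2 + (9 - E**2)*E) + E = (E**2 + E*(9 - E**2)) + E = E + E**2 + E*(9 - E**2))
sqrt(Z(t) - 5009) = sqrt(-5*(10 - 5 - 1*(-5)**2) - 5009) = sqrt(-5*(10 - 5 - 1*25) - 5009) = sqrt(-5*(10 - 5 - 25) - 5009) = sqrt(-5*(-20) - 5009) = sqrt(100 - 5009) = sqrt(-4909) = I*sqrt(4909)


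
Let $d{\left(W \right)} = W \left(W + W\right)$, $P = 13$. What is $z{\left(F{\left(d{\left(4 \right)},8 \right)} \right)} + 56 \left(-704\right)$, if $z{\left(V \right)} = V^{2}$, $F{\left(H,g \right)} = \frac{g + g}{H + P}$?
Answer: $- \frac{79833344}{2025} \approx -39424.0$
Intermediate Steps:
$d{\left(W \right)} = 2 W^{2}$ ($d{\left(W \right)} = W 2 W = 2 W^{2}$)
$F{\left(H,g \right)} = \frac{2 g}{13 + H}$ ($F{\left(H,g \right)} = \frac{g + g}{H + 13} = \frac{2 g}{13 + H}$)
$z{\left(F{\left(d{\left(4 \right)},8 \right)} \right)} + 56 \left(-704\right) = \left(2 \cdot 8 \frac{1}{13 + 2 \cdot 4^{2}}\right)^{2} + 56 \left(-704\right) = \left(2 \cdot 8 \frac{1}{13 + 2 \cdot 16}\right)^{2} - 39424 = \left(2 \cdot 8 \frac{1}{13 + 32}\right)^{2} - 39424 = \left(2 \cdot 8 \cdot \frac{1}{45}\right)^{2} - 39424 = \left(\frac{16}{45}\right)^{2} - 39424 = \frac{256}{2025} - 39424 = - \frac{79833344}{2025}$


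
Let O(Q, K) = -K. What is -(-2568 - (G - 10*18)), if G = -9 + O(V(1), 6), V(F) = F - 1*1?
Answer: 2373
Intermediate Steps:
V(F) = -1 + F (V(F) = F - 1 = -1 + F)
G = -15 (G = -9 - 1*6 = -9 - 6 = -15)
-(-2568 - (G - 10*18)) = -(-2568 - (-15 - 10*18)) = -(-2568 - (-15 - 180)) = -(-2568 - 1*(-195)) = -(-2568 + 195) = -1*(-2373) = 2373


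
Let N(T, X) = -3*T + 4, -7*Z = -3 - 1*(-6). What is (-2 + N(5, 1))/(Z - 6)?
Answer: 91/45 ≈ 2.0222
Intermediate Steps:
Z = -3/7 (Z = -(-3 - 1*(-6))/7 = -(-3 + 6)/7 = -1/7*3 = -3/7 ≈ -0.42857)
N(T, X) = 4 - 3*T
(-2 + N(5, 1))/(Z - 6) = (-2 + (4 - 3*5))/(-3/7 - 6) = (-2 + (4 - 15))/(-45/7) = -7*(-2 - 11)/45 = -7/45*(-13) = 91/45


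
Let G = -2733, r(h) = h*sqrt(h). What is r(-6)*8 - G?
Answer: 2733 - 48*I*sqrt(6) ≈ 2733.0 - 117.58*I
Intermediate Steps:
r(h) = h**(3/2)
r(-6)*8 - G = (-6)**(3/2)*8 - 1*(-2733) = -6*I*sqrt(6)*8 + 2733 = -48*I*sqrt(6) + 2733 = 2733 - 48*I*sqrt(6)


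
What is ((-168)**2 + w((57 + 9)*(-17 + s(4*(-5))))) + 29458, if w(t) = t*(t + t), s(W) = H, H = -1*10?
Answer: 6408730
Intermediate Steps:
H = -10
s(W) = -10
w(t) = 2*t**2 (w(t) = t*(2*t) = 2*t**2)
((-168)**2 + w((57 + 9)*(-17 + s(4*(-5))))) + 29458 = ((-168)**2 + 2*((57 + 9)*(-17 - 10))**2) + 29458 = (28224 + 2*(66*(-27))**2) + 29458 = (28224 + 2*(-1782)**2) + 29458 = (28224 + 2*3175524) + 29458 = (28224 + 6351048) + 29458 = 6379272 + 29458 = 6408730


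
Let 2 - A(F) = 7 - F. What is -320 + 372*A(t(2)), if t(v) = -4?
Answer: -3668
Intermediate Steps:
A(F) = -5 + F (A(F) = 2 - (7 - F) = 2 + (-7 + F) = -5 + F)
-320 + 372*A(t(2)) = -320 + 372*(-5 - 4) = -320 + 372*(-9) = -320 - 3348 = -3668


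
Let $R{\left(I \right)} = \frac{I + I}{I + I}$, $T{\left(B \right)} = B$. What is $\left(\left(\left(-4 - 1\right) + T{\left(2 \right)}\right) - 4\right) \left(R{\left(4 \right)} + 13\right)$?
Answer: $-98$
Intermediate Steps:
$R{\left(I \right)} = 1$ ($R{\left(I \right)} = \frac{2 I}{2 I} = 2 I \frac{1}{2 I} = 1$)
$\left(\left(\left(-4 - 1\right) + T{\left(2 \right)}\right) - 4\right) \left(R{\left(4 \right)} + 13\right) = \left(\left(\left(-4 - 1\right) + 2\right) - 4\right) \left(1 + 13\right) = \left(\left(\left(-4 - 1\right) + 2\right) - 4\right) 14 = \left(\left(-5 + 2\right) - 4\right) 14 = \left(-3 - 4\right) 14 = \left(-7\right) 14 = -98$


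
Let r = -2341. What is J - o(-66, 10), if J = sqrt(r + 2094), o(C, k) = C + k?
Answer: 56 + I*sqrt(247) ≈ 56.0 + 15.716*I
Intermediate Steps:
J = I*sqrt(247) (J = sqrt(-2341 + 2094) = sqrt(-247) = I*sqrt(247) ≈ 15.716*I)
J - o(-66, 10) = I*sqrt(247) - (-66 + 10) = I*sqrt(247) - 1*(-56) = I*sqrt(247) + 56 = 56 + I*sqrt(247)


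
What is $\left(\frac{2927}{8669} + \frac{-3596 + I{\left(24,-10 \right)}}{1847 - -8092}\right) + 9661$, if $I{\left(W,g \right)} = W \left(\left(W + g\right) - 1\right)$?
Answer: $\frac{832403888708}{86161191} \approx 9661.0$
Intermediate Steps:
$I{\left(W,g \right)} = W \left(-1 + W + g\right)$
$\left(\frac{2927}{8669} + \frac{-3596 + I{\left(24,-10 \right)}}{1847 - -8092}\right) + 9661 = \left(\frac{2927}{8669} + \frac{-3596 + 24 \left(-1 + 24 - 10\right)}{1847 - -8092}\right) + 9661 = \left(2927 \cdot \frac{1}{8669} + \frac{-3596 + 24 \cdot 13}{1847 + 8092}\right) + 9661 = \left(\frac{2927}{8669} + \frac{-3596 + 312}{9939}\right) + 9661 = \left(\frac{2927}{8669} - \frac{3284}{9939}\right) + 9661 = \frac{622457}{86161191} + 9661 = \frac{832403888708}{86161191}$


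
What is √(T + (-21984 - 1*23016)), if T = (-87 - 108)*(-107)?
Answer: I*√24135 ≈ 155.35*I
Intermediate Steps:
T = 20865 (T = -195*(-107) = 20865)
√(T + (-21984 - 1*23016)) = √(20865 + (-21984 - 1*23016)) = √(20865 + (-21984 - 23016)) = √(20865 - 45000) = √(-24135) = I*√24135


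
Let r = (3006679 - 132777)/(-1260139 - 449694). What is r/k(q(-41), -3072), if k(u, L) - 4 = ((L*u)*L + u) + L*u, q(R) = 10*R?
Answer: 1436951/3306805331871779 ≈ 4.3454e-10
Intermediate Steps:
r = -2873902/1709833 (r = 2873902/(-1709833) = 2873902*(-1/1709833) = -2873902/1709833 ≈ -1.6808)
k(u, L) = 4 + u + L*u + u*L² (k(u, L) = 4 + (((L*u)*L + u) + L*u) = 4 + ((u*L² + u) + L*u) = 4 + ((u + u*L²) + L*u) = 4 + (u + L*u + u*L²) = 4 + u + L*u + u*L²)
r/k(q(-41), -3072) = -2873902/(1709833*(4 + 10*(-41) - 30720*(-41) + (10*(-41))*(-3072)²)) = -2873902/(1709833*(4 - 410 - 3072*(-410) - 410*9437184)) = -2873902/(1709833*(4 - 410 + 1259520 - 3869245440)) = -2873902/1709833/(-3867986326) = -2873902/1709833*(-1/3867986326) = 1436951/3306805331871779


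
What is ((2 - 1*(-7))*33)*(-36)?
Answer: -10692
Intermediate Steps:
((2 - 1*(-7))*33)*(-36) = ((2 + 7)*33)*(-36) = (9*33)*(-36) = 297*(-36) = -10692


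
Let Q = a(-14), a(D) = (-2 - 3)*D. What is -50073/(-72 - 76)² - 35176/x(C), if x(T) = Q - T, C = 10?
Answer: -193374871/328560 ≈ -588.55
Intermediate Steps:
a(D) = -5*D
Q = 70 (Q = -5*(-14) = 70)
x(T) = 70 - T
-50073/(-72 - 76)² - 35176/x(C) = -50073/(-72 - 76)² - 35176/(70 - 1*10) = -50073/((-148)²) - 35176/(70 - 10) = -50073/21904 - 35176/60 = -50073*1/21904 - 35176*1/60 = -50073/21904 - 8794/15 = -193374871/328560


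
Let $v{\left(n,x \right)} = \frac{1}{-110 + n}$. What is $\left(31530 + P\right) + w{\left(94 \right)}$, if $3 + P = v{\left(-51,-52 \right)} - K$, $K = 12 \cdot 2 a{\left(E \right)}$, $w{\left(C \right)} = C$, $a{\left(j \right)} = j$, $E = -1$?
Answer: $\frac{5094844}{161} \approx 31645.0$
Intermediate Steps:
$K = -24$ ($K = 12 \cdot 2 \left(-1\right) = 24 \left(-1\right) = -24$)
$P = \frac{3380}{161}$ ($P = -3 + \left(\frac{1}{-110 - 51} - -24\right) = -3 + \left(\frac{1}{-161} + 24\right) = -3 + \left(- \frac{1}{161} + 24\right) = -3 + \frac{3863}{161} = \frac{3380}{161} \approx 20.994$)
$\left(31530 + P\right) + w{\left(94 \right)} = \left(31530 + \frac{3380}{161}\right) + 94 = \frac{5079710}{161} + 94 = \frac{5094844}{161}$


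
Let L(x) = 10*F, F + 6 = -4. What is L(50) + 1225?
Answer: 1125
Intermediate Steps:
F = -10 (F = -6 - 4 = -10)
L(x) = -100 (L(x) = 10*(-10) = -100)
L(50) + 1225 = -100 + 1225 = 1125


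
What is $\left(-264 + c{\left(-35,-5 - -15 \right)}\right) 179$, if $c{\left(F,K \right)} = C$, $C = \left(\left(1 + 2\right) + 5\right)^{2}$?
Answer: $-35800$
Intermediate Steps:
$C = 64$ ($C = \left(3 + 5\right)^{2} = 8^{2} = 64$)
$c{\left(F,K \right)} = 64$
$\left(-264 + c{\left(-35,-5 - -15 \right)}\right) 179 = \left(-264 + 64\right) 179 = \left(-200\right) 179 = -35800$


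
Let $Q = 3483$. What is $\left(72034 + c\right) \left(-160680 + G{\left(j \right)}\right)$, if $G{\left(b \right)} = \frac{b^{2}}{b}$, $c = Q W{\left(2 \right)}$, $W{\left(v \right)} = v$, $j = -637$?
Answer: $-12744043000$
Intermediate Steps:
$c = 6966$ ($c = 3483 \cdot 2 = 6966$)
$G{\left(b \right)} = b$
$\left(72034 + c\right) \left(-160680 + G{\left(j \right)}\right) = \left(72034 + 6966\right) \left(-160680 - 637\right) = 79000 \left(-161317\right) = -12744043000$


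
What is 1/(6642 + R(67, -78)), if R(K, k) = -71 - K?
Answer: 1/6504 ≈ 0.00015375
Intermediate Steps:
1/(6642 + R(67, -78)) = 1/(6642 + (-71 - 1*67)) = 1/(6642 + (-71 - 67)) = 1/(6642 - 138) = 1/6504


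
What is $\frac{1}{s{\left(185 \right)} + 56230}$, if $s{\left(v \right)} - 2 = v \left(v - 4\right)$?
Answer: $\frac{1}{89717} \approx 1.1146 \cdot 10^{-5}$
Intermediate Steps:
$s{\left(v \right)} = 2 + v \left(-4 + v\right)$ ($s{\left(v \right)} = 2 + v \left(v - 4\right) = 2 + v \left(-4 + v\right)$)
$\frac{1}{s{\left(185 \right)} + 56230} = \frac{1}{\left(2 + 185^{2} - 740\right) + 56230} = \frac{1}{\left(2 + 34225 - 740\right) + 56230} = \frac{1}{33487 + 56230} = \frac{1}{89717}$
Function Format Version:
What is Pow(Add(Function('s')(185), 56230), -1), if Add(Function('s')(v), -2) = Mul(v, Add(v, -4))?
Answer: Rational(1, 89717) ≈ 1.1146e-5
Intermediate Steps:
Function('s')(v) = Add(2, Mul(v, Add(-4, v))) (Function('s')(v) = Add(2, Mul(v, Add(v, -4))) = Add(2, Mul(v, Add(-4, v))))
Pow(Add(Function('s')(185), 56230), -1) = Pow(Add(Add(2, Pow(185, 2), Mul(-4, 185)), 56230), -1) = Pow(Add(Add(2, 34225, -740), 56230), -1) = Pow(Add(33487, 56230), -1) = Pow(89717, -1) = Rational(1, 89717)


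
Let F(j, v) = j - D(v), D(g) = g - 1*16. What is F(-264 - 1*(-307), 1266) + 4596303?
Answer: 4595096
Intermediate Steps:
D(g) = -16 + g (D(g) = g - 16 = -16 + g)
F(j, v) = 16 + j - v (F(j, v) = j - (-16 + v) = j + (16 - v) = 16 + j - v)
F(-264 - 1*(-307), 1266) + 4596303 = (16 + (-264 - 1*(-307)) - 1*1266) + 4596303 = (16 + (-264 + 307) - 1266) + 4596303 = (16 + 43 - 1266) + 4596303 = -1207 + 4596303 = 4595096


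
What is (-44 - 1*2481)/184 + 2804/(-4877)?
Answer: -12830361/897368 ≈ -14.298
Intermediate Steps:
(-44 - 1*2481)/184 + 2804/(-4877) = (-44 - 2481)*(1/184) + 2804*(-1/4877) = -2525*1/184 - 2804/4877 = -2525/184 - 2804/4877 = -12830361/897368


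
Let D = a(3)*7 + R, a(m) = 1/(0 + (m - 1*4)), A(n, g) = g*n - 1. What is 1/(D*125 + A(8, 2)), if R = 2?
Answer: -1/610 ≈ -0.0016393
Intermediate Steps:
A(n, g) = -1 + g*n
a(m) = 1/(-4 + m) (a(m) = 1/(0 + (m - 4)) = 1/(0 + (-4 + m)) = 1/(-4 + m))
D = -5 (D = 7/(-4 + 3) + 2 = 7/(-1) + 2 = -1*7 + 2 = -7 + 2 = -5)
1/(D*125 + A(8, 2)) = 1/(-5*125 + (-1 + 2*8)) = 1/(-625 + (-1 + 16)) = 1/(-625 + 15) = 1/(-610) = -1/610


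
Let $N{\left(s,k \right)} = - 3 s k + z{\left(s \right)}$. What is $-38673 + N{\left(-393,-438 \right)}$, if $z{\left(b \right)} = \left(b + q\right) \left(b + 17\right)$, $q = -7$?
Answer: $-404675$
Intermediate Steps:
$z{\left(b \right)} = \left(-7 + b\right) \left(17 + b\right)$ ($z{\left(b \right)} = \left(b - 7\right) \left(b + 17\right) = \left(-7 + b\right) \left(17 + b\right)$)
$N{\left(s,k \right)} = -119 + s^{2} + 10 s - 3 k s$ ($N{\left(s,k \right)} = - 3 s k + \left(-119 + s^{2} + 10 s\right) = - 3 k s + \left(-119 + s^{2} + 10 s\right) = -119 + s^{2} + 10 s - 3 k s$)
$-38673 + N{\left(-393,-438 \right)} = -38673 + \left(-119 + \left(-393\right)^{2} + 10 \left(-393\right) - \left(-1314\right) \left(-393\right)\right) = -38673 - 366002 = -404675$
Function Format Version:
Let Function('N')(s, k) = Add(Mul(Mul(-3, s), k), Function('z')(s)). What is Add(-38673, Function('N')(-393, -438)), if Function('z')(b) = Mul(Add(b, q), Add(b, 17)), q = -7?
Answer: -404675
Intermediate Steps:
Function('z')(b) = Mul(Add(-7, b), Add(17, b)) (Function('z')(b) = Mul(Add(b, -7), Add(b, 17)) = Mul(Add(-7, b), Add(17, b)))
Function('N')(s, k) = Add(-119, Pow(s, 2), Mul(10, s), Mul(-3, k, s)) (Function('N')(s, k) = Add(Mul(Mul(-3, s), k), Add(-119, Pow(s, 2), Mul(10, s))) = Add(Mul(-3, k, s), Add(-119, Pow(s, 2), Mul(10, s))) = Add(-119, Pow(s, 2), Mul(10, s), Mul(-3, k, s)))
Add(-38673, Function('N')(-393, -438)) = Add(-38673, Add(-119, Pow(-393, 2), Mul(10, -393), Mul(-3, -438, -393))) = Add(-38673, Add(-119, 154449, -3930, -516402)) = Add(-38673, -366002) = -404675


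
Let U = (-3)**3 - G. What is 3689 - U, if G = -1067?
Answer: 2649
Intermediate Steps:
U = 1040 (U = (-3)**3 - 1*(-1067) = -27 + 1067 = 1040)
3689 - U = 3689 - 1*1040 = 3689 - 1040 = 2649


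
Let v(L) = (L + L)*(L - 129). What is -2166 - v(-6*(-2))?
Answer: 642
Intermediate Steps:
v(L) = 2*L*(-129 + L) (v(L) = (2*L)*(-129 + L) = 2*L*(-129 + L))
-2166 - v(-6*(-2)) = -2166 - 2*(-6*(-2))*(-129 - 6*(-2)) = -2166 - 2*12*(-129 + 12) = -2166 - 2*12*(-117) = -2166 - 1*(-2808) = -2166 + 2808 = 642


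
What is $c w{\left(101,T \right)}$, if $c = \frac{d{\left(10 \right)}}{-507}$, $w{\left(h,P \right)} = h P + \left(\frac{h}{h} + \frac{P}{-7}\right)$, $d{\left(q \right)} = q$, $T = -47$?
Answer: $\frac{331750}{3549} \approx 93.477$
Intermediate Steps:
$w{\left(h,P \right)} = 1 - \frac{P}{7} + P h$ ($w{\left(h,P \right)} = P h + \left(1 + P \left(- \frac{1}{7}\right)\right) = P h - \left(-1 + \frac{P}{7}\right) = 1 - \frac{P}{7} + P h$)
$c = - \frac{10}{507}$ ($c = \frac{10}{-507} = 10 \left(- \frac{1}{507}\right) = - \frac{10}{507} \approx -0.019724$)
$c w{\left(101,T \right)} = - \frac{10 \left(1 - - \frac{47}{7} - 4747\right)}{507} = - \frac{10 \left(1 + \frac{47}{7} - 4747\right)}{507} = \left(- \frac{10}{507}\right) \left(- \frac{33175}{7}\right) = \frac{331750}{3549}$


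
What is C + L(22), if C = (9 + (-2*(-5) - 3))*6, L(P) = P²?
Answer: 580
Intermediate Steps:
C = 96 (C = (9 + (10 - 3))*6 = (9 + 7)*6 = 16*6 = 96)
C + L(22) = 96 + 22² = 96 + 484 = 580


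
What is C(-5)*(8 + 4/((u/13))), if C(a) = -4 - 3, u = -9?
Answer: -140/9 ≈ -15.556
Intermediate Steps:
C(a) = -7
C(-5)*(8 + 4/((u/13))) = -7*(8 + 4/((-9/13))) = -7*(8 + 4/((-9*1/13))) = -7*(8 + 4/(-9/13)) = -7*(8 + 4*(-13/9)) = -7*(8 - 52/9) = -7*20/9 = -140/9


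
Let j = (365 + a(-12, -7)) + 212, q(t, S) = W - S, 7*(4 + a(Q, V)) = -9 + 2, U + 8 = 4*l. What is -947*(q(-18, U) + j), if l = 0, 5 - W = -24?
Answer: -576723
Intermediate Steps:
W = 29 (W = 5 - 1*(-24) = 5 + 24 = 29)
U = -8 (U = -8 + 4*0 = -8 + 0 = -8)
a(Q, V) = -5 (a(Q, V) = -4 + (-9 + 2)/7 = -4 + (1/7)*(-7) = -4 - 1 = -5)
q(t, S) = 29 - S
j = 572 (j = (365 - 5) + 212 = 360 + 212 = 572)
-947*(q(-18, U) + j) = -947*((29 - 1*(-8)) + 572) = -947*((29 + 8) + 572) = -947*(37 + 572) = -947*609 = -576723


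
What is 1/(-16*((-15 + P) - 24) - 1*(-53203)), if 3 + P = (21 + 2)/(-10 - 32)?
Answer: 21/1131559 ≈ 1.8558e-5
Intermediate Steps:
P = -149/42 (P = -3 + (21 + 2)/(-10 - 32) = -3 + 23/(-42) = -3 + 23*(-1/42) = -3 - 23/42 = -149/42 ≈ -3.5476)
1/(-16*((-15 + P) - 24) - 1*(-53203)) = 1/(-16*((-15 - 149/42) - 24) - 1*(-53203)) = 1/(-16*(-779/42 - 24) + 53203) = 1/(-16*(-1787/42) + 53203) = 1/(14296/21 + 53203) = 1/(1131559/21) = 21/1131559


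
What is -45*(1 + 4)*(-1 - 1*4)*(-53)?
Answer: -59625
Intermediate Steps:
-45*(1 + 4)*(-1 - 1*4)*(-53) = -225*(-1 - 4)*(-53) = -225*(-5)*(-53) = -45*(-25)*(-53) = 1125*(-53) = -59625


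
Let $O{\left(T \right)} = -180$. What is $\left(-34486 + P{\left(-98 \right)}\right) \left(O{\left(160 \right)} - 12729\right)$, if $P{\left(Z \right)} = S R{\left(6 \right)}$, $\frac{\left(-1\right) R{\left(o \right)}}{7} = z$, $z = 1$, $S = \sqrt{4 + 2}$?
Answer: $445179774 + 90363 \sqrt{6} \approx 4.454 \cdot 10^{8}$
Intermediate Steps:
$S = \sqrt{6} \approx 2.4495$
$R{\left(o \right)} = -7$ ($R{\left(o \right)} = \left(-7\right) 1 = -7$)
$P{\left(Z \right)} = - 7 \sqrt{6}$ ($P{\left(Z \right)} = \sqrt{6} \left(-7\right) = - 7 \sqrt{6}$)
$\left(-34486 + P{\left(-98 \right)}\right) \left(O{\left(160 \right)} - 12729\right) = \left(-34486 - 7 \sqrt{6}\right) \left(-180 - 12729\right) = \left(-34486 - 7 \sqrt{6}\right) \left(-12909\right) = 445179774 + 90363 \sqrt{6}$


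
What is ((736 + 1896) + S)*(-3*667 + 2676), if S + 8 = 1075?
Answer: 2496825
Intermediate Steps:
S = 1067 (S = -8 + 1075 = 1067)
((736 + 1896) + S)*(-3*667 + 2676) = ((736 + 1896) + 1067)*(-3*667 + 2676) = (2632 + 1067)*(-2001 + 2676) = 3699*675 = 2496825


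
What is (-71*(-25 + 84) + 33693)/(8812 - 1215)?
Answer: 29504/7597 ≈ 3.8836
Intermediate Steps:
(-71*(-25 + 84) + 33693)/(8812 - 1215) = (-71*59 + 33693)/7597 = (-4189 + 33693)*(1/7597) = 29504*(1/7597) = 29504/7597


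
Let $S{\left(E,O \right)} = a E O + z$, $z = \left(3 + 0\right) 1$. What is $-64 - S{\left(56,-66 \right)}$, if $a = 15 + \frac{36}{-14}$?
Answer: $45869$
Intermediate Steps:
$z = 3$ ($z = 3 \cdot 1 = 3$)
$a = \frac{87}{7}$ ($a = 15 + 36 \left(- \frac{1}{14}\right) = 15 - \frac{18}{7} = \frac{87}{7} \approx 12.429$)
$S{\left(E,O \right)} = 3 + \frac{87 E O}{7}$ ($S{\left(E,O \right)} = \frac{87 E}{7} O + 3 = \frac{87 E O}{7} + 3 = 3 + \frac{87 E O}{7}$)
$-64 - S{\left(56,-66 \right)} = -64 - \left(3 + \frac{87}{7} \cdot 56 \left(-66\right)\right) = -64 - \left(3 - 45936\right) = -64 - -45933 = -64 + 45933 = 45869$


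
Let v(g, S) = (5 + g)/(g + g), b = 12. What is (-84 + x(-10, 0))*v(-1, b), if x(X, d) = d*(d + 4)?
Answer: 168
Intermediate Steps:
x(X, d) = d*(4 + d)
v(g, S) = (5 + g)/(2*g) (v(g, S) = (5 + g)/((2*g)) = (5 + g)*(1/(2*g)) = (5 + g)/(2*g))
(-84 + x(-10, 0))*v(-1, b) = (-84 + 0*(4 + 0))*((1/2)*(5 - 1)/(-1)) = (-84 + 0*4)*((1/2)*(-1)*4) = (-84 + 0)*(-2) = -84*(-2) = 168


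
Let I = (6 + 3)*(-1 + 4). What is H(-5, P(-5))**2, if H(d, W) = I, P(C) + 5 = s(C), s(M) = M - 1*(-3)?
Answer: 729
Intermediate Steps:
s(M) = 3 + M (s(M) = M + 3 = 3 + M)
P(C) = -2 + C (P(C) = -5 + (3 + C) = -2 + C)
I = 27 (I = 9*3 = 27)
H(d, W) = 27
H(-5, P(-5))**2 = 27**2 = 729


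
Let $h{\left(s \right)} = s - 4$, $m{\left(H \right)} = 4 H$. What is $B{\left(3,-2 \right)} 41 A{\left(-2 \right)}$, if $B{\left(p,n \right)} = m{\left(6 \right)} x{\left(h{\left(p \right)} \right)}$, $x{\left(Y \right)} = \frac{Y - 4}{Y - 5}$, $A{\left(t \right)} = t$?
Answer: $-1640$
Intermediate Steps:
$h{\left(s \right)} = -4 + s$ ($h{\left(s \right)} = s - 4 = -4 + s$)
$x{\left(Y \right)} = \frac{-4 + Y}{-5 + Y}$
$B{\left(p,n \right)} = \frac{24 \left(-8 + p\right)}{-9 + p}$ ($B{\left(p,n \right)} = 4 \cdot 6 \frac{-4 + \left(-4 + p\right)}{-5 + \left(-4 + p\right)} = 24 \frac{-8 + p}{-9 + p} = \frac{24 \left(-8 + p\right)}{-9 + p}$)
$B{\left(3,-2 \right)} 41 A{\left(-2 \right)} = \frac{24 \left(-8 + 3\right)}{-9 + 3} \cdot 41 \left(-2\right) = 24 \frac{1}{-6} \left(-5\right) 41 \left(-2\right) = 24 \left(- \frac{1}{6}\right) \left(-5\right) 41 \left(-2\right) = 20 \cdot 41 \left(-2\right) = 820 \left(-2\right) = -1640$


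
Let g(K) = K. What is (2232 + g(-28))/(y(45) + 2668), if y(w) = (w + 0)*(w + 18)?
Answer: 2204/5503 ≈ 0.40051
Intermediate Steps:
y(w) = w*(18 + w)
(2232 + g(-28))/(y(45) + 2668) = (2232 - 28)/(45*(18 + 45) + 2668) = 2204/(45*63 + 2668) = 2204/(2835 + 2668) = 2204/5503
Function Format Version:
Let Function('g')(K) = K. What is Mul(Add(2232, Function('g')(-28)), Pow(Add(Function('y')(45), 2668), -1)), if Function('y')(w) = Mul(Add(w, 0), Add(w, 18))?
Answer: Rational(2204, 5503) ≈ 0.40051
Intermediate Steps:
Function('y')(w) = Mul(w, Add(18, w))
Mul(Add(2232, Function('g')(-28)), Pow(Add(Function('y')(45), 2668), -1)) = Mul(Add(2232, -28), Pow(Add(Mul(45, Add(18, 45)), 2668), -1)) = Mul(2204, Pow(Add(Mul(45, 63), 2668), -1)) = Mul(2204, Pow(Add(2835, 2668), -1)) = Mul(2204, Pow(5503, -1)) = Mul(2204, Rational(1, 5503)) = Rational(2204, 5503)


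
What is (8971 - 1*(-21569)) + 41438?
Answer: 71978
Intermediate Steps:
(8971 - 1*(-21569)) + 41438 = (8971 + 21569) + 41438 = 30540 + 41438 = 71978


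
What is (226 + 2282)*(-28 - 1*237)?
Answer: -664620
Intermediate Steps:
(226 + 2282)*(-28 - 1*237) = 2508*(-28 - 237) = 2508*(-265) = -664620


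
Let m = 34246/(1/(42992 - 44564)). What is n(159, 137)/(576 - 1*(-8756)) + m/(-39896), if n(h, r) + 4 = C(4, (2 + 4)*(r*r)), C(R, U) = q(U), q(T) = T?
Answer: 31679888809/23269342 ≈ 1361.4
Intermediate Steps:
C(R, U) = U
n(h, r) = -4 + 6*r**2 (n(h, r) = -4 + (2 + 4)*(r*r) = -4 + 6*r**2)
m = -53834712 (m = 34246/(1/(-1572)) = 34246/(-1/1572) = 34246*(-1572) = -53834712)
n(159, 137)/(576 - 1*(-8756)) + m/(-39896) = (-4 + 6*137**2)/(576 - 1*(-8756)) - 53834712/(-39896) = (-4 + 6*18769)/(576 + 8756) - 53834712*(-1/39896) = (-4 + 112614)/9332 + 6729339/4987 = 112610*(1/9332) + 6729339/4987 = 56305/4666 + 6729339/4987 = 31679888809/23269342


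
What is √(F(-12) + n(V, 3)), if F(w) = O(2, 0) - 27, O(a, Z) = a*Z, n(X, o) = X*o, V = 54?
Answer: 3*√15 ≈ 11.619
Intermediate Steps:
O(a, Z) = Z*a
F(w) = -27 (F(w) = 0*2 - 27 = 0 - 27 = -27)
√(F(-12) + n(V, 3)) = √(-27 + 54*3) = √(-27 + 162) = √135 = 3*√15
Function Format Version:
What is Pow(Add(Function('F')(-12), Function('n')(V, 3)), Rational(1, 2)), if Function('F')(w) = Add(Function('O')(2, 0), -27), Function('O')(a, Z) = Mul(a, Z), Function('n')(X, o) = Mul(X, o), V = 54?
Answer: Mul(3, Pow(15, Rational(1, 2))) ≈ 11.619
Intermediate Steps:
Function('O')(a, Z) = Mul(Z, a)
Function('F')(w) = -27 (Function('F')(w) = Add(Mul(0, 2), -27) = Add(0, -27) = -27)
Pow(Add(Function('F')(-12), Function('n')(V, 3)), Rational(1, 2)) = Pow(Add(-27, Mul(54, 3)), Rational(1, 2)) = Pow(Add(-27, 162), Rational(1, 2)) = Pow(135, Rational(1, 2)) = Mul(3, Pow(15, Rational(1, 2)))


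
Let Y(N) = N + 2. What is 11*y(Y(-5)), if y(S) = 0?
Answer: 0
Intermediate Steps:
Y(N) = 2 + N
11*y(Y(-5)) = 11*0 = 0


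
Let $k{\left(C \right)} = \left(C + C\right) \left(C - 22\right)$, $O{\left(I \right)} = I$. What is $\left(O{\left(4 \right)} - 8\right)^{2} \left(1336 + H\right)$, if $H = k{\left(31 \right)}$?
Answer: $30304$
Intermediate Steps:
$k{\left(C \right)} = 2 C \left(-22 + C\right)$
$H = 558$ ($H = 2 \cdot 31 \left(-22 + 31\right) = 2 \cdot 31 \cdot 9 = 558$)
$\left(O{\left(4 \right)} - 8\right)^{2} \left(1336 + H\right) = \left(4 - 8\right)^{2} \left(1336 + 558\right) = \left(-4\right)^{2} \cdot 1894 = 16 \cdot 1894 = 30304$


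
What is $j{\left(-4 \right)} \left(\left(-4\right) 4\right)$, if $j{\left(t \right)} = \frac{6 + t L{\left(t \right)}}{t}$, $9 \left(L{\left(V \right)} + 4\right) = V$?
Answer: $\frac{856}{9} \approx 95.111$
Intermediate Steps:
$L{\left(V \right)} = -4 + \frac{V}{9}$
$j{\left(t \right)} = \frac{6 + t \left(-4 + \frac{t}{9}\right)}{t}$
$j{\left(-4 \right)} \left(\left(-4\right) 4\right) = \left(-4 + \frac{6}{-4} + \frac{1}{9} \left(-4\right)\right) \left(\left(-4\right) 4\right) = \left(-4 + 6 \left(- \frac{1}{4}\right) - \frac{4}{9}\right) \left(-16\right) = \left(-4 - \frac{3}{2} - \frac{4}{9}\right) \left(-16\right) = \left(- \frac{107}{18}\right) \left(-16\right) = \frac{856}{9}$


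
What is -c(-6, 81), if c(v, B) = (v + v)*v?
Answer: -72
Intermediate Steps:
c(v, B) = 2*v**2 (c(v, B) = (2*v)*v = 2*v**2)
-c(-6, 81) = -2*(-6)**2 = -2*36 = -1*72 = -72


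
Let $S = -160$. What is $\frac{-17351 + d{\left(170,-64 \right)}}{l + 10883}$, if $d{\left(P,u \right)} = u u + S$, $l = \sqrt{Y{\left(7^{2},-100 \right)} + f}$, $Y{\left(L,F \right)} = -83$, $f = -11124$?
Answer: $- \frac{145995445}{118450896} + \frac{13415 i \sqrt{11207}}{118450896} \approx -1.2325 + 0.011989 i$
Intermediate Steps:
$l = i \sqrt{11207}$ ($l = \sqrt{-83 - 11124} = \sqrt{-11207} = i \sqrt{11207} \approx 105.86 i$)
$d{\left(P,u \right)} = -160 + u^{2}$ ($d{\left(P,u \right)} = u u - 160 = u^{2} - 160 = -160 + u^{2}$)
$\frac{-17351 + d{\left(170,-64 \right)}}{l + 10883} = \frac{-17351 - \left(160 - \left(-64\right)^{2}\right)}{i \sqrt{11207} + 10883} = \frac{-17351 + \left(-160 + 4096\right)}{10883 + i \sqrt{11207}} = \frac{-17351 + 3936}{10883 + i \sqrt{11207}} = - \frac{13415}{10883 + i \sqrt{11207}}$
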